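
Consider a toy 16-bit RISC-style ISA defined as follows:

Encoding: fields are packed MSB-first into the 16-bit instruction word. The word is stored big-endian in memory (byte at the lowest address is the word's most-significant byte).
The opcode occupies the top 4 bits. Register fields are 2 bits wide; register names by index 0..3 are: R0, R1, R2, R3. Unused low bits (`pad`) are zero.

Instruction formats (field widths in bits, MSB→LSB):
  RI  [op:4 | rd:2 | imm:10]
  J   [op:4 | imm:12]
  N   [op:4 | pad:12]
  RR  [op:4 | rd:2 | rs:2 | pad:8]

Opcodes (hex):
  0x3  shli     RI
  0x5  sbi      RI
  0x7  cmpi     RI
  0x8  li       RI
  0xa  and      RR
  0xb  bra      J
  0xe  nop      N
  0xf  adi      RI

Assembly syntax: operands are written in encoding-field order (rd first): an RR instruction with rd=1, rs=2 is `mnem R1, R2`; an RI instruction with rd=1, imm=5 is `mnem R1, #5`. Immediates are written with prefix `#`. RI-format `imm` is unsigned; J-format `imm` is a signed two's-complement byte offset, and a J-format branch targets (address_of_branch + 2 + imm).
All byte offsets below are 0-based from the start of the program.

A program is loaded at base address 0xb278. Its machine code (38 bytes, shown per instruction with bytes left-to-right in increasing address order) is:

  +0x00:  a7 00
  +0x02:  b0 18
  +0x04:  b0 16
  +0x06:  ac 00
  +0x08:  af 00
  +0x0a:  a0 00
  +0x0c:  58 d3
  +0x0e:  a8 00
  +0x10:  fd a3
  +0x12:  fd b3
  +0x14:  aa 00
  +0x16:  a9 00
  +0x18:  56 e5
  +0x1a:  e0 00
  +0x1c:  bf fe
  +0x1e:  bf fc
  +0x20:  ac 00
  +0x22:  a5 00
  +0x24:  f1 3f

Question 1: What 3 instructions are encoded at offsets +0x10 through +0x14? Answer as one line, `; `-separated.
+0x10: fd a3 ⇒ word 0xfda3 (big)
  opcode bits[15:12]=0xf: adi/RI
  rd@[11:10]=0x3 ⇒ R3
  imm@[9:0]=0x1a3 ⇒ #419
+0x12: fd b3 ⇒ word 0xfdb3 (big)
  opcode bits[15:12]=0xf: adi/RI
  rd@[11:10]=0x3 ⇒ R3
  imm@[9:0]=0x1b3 ⇒ #435
+0x14: aa 00 ⇒ word 0xaa00 (big)
  opcode bits[15:12]=0xa: and/RR
  rd@[11:10]=0x2 ⇒ R2
  rs@[9:8]=0x2 ⇒ R2

adi R3, #419; adi R3, #435; and R2, R2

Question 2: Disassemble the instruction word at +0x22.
[22] a5 00 → 0xa500
  op=0xa500>>12=0xa ⇒ and (RR)
  rd@[11:10]=0x1 ⇒ R1
  rs@[9:8]=0x1 ⇒ R1

and R1, R1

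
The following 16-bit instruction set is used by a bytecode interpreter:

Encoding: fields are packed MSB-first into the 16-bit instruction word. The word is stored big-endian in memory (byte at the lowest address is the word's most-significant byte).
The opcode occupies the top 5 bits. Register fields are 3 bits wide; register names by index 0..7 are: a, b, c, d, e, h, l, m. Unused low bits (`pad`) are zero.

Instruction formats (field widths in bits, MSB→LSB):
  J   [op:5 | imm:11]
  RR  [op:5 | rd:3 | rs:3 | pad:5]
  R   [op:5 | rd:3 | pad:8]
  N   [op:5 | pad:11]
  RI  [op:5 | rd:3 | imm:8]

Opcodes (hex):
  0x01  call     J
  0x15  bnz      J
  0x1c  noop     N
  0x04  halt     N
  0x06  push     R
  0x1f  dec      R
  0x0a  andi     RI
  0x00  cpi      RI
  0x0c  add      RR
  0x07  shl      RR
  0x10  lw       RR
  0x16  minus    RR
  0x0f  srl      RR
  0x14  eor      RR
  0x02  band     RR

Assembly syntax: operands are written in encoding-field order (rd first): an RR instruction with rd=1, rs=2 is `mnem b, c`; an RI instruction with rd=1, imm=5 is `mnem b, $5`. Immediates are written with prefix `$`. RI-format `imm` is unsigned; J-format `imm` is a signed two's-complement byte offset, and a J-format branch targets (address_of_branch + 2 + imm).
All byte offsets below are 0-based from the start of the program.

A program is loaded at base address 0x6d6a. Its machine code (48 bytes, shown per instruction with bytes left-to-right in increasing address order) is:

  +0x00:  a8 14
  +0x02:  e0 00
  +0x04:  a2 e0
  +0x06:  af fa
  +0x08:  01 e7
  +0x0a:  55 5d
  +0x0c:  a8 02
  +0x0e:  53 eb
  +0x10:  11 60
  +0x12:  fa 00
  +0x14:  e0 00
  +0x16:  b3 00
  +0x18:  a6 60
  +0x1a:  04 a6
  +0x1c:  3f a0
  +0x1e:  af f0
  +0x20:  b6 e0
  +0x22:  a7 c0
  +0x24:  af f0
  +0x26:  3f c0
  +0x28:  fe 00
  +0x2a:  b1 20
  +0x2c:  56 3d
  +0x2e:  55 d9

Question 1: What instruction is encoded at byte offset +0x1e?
bnz $-16

[1e] af f0 → 0xaff0
  opcode bits[15:11]=0x15: bnz/J
  [10:0] imm=2032 (s11→-16) = $-16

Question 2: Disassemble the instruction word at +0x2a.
minus b, b

@+2a  big-endian(b1 20) = 0xb120
  top 5b → 0x16 → minus [RR]
  rd: (w>>8)&0x7=0x1 → b
  rs: (w>>5)&0x7=0x1 → b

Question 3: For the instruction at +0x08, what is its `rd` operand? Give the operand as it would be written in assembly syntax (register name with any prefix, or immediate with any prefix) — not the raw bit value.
[08] 01 e7 → 0x01e7
  top 5b → 0x0 → cpi [RI]
  rd: (w>>8)&0x7=0x1 → b
  imm: (w>>0)&0xff=0xe7 → $231

b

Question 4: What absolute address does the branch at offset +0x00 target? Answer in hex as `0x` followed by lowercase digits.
0x6d80

[00] a8 14 → 0xa814
  opcode bits[15:11]=0x15: bnz/J
  imm: (w>>0)&0x7ff=0x14 → $20
  target = base 0x6d6a + off 0x00 + 2 + imm 20 = 0x6d80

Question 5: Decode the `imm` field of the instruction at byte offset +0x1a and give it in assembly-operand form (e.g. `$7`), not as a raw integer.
$166

+0x1a: 04 a6 ⇒ word 0x04a6 (big)
  top 5b → 0x0 → cpi [RI]
  rd: (w>>8)&0x7=0x4 → e
  imm: (w>>0)&0xff=0xa6 → $166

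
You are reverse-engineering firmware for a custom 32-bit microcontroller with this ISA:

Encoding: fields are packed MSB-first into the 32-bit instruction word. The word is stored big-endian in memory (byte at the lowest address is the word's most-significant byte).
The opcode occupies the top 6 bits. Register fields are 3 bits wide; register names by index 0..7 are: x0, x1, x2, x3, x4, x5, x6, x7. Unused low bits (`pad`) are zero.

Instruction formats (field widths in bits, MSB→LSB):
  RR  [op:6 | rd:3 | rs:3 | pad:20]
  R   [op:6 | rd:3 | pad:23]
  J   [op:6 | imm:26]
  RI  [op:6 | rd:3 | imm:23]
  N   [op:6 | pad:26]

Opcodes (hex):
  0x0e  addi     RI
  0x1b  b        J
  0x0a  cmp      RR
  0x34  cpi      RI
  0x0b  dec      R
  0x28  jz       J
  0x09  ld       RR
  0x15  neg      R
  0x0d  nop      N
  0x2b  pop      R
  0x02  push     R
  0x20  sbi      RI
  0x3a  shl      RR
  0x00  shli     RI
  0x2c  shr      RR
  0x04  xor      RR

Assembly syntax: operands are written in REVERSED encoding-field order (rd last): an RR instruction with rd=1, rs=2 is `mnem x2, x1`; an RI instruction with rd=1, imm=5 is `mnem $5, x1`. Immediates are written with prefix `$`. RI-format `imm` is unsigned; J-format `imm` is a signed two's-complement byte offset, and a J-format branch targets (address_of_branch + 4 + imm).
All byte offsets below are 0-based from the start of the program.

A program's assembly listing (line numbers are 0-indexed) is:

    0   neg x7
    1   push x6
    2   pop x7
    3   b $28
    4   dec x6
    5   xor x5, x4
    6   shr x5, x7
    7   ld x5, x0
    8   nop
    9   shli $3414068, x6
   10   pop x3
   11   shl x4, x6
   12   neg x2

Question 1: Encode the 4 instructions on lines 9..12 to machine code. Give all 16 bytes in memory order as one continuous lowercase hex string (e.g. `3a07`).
03341834ad800000eb40000055000000

line 9 (shli): pack op=0x0:6|rd=6:3|imm=3414068:23 = 0x03341834; big→ 03 34 18 34
line 10 (pop): pack op=0x2b:6|rd=3:3|pad=0:23 = 0xad800000; big→ ad 80 00 00
line 11 (shl): pack op=0x3a:6|rd=6:3|rs=4:3|pad=0:20 = 0xeb400000; big→ eb 40 00 00
line 12 (neg): pack op=0x15:6|rd=2:3|pad=0:23 = 0x55000000; big→ 55 00 00 00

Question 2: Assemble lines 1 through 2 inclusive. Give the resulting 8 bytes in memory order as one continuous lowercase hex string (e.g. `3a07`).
L1: push op=0x2:6|rd=6:3|pad=0:23 ⇒ 0x0b000000 ⇒ big 0b 00 00 00
L2: pop op=0x2b:6|rd=7:3|pad=0:23 ⇒ 0xaf800000 ⇒ big af 80 00 00

0b000000af800000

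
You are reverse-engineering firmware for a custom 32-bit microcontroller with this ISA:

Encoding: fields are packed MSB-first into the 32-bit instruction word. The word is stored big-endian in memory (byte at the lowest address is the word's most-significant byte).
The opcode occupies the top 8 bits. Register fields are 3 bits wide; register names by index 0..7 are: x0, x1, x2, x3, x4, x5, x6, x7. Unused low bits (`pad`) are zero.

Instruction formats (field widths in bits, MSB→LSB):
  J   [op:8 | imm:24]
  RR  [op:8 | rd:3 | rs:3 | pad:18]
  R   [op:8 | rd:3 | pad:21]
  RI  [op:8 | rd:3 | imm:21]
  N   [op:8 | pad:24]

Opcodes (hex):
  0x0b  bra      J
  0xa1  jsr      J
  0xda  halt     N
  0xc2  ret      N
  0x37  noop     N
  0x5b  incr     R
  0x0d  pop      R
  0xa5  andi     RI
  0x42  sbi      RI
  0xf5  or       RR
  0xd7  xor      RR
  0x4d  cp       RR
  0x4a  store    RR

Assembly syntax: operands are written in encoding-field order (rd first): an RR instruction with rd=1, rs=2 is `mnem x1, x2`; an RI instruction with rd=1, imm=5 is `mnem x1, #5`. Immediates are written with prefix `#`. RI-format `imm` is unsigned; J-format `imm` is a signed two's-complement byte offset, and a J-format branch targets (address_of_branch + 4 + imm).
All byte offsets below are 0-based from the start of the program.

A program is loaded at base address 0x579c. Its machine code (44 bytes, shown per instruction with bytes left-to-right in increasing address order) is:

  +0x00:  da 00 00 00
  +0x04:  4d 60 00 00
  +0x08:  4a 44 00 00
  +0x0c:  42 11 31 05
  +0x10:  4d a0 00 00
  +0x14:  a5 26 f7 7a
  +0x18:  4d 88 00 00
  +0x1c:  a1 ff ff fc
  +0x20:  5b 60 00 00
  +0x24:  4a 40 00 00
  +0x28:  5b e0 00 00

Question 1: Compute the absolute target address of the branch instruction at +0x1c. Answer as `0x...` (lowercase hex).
@+1c  big-endian(a1 ff ff fc) = 0xa1fffffc
  op=0xa1fffffc>>24=0xa1 ⇒ jsr (J)
  [23:0] imm=16777212 (s24→-4) = #-4
  target = base 0x579c + off 0x1c + 4 + imm -4 = 0x57b8

0x57b8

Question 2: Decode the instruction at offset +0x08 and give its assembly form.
store x2, x1

off 0x08: read 4a 44 00 00 as big → 0x4a440000
  op=0x4a440000>>24=0x4a ⇒ store (RR)
  rd@[23:21]=0x2 ⇒ x2
  rs@[20:18]=0x1 ⇒ x1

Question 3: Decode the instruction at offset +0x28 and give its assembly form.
+0x28: 5b e0 00 00 ⇒ word 0x5be00000 (big)
  opcode bits[31:24]=0x5b: incr/R
  rd@[23:21]=0x7 ⇒ x7

incr x7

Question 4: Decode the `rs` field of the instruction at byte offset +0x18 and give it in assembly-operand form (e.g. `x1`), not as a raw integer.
+0x18: 4d 88 00 00 ⇒ word 0x4d880000 (big)
  top 8b → 0x4d → cp [RR]
  rd: (w>>21)&0x7=0x4 → x4
  rs: (w>>18)&0x7=0x2 → x2

x2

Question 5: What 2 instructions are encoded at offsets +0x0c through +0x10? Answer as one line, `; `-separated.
@+0c  big-endian(42 11 31 05) = 0x42113105
  top 8b → 0x42 → sbi [RI]
  [23:21] rd=0 = x0
  [20:0] imm=1126661 = #1126661
@+10  big-endian(4d a0 00 00) = 0x4da00000
  top 8b → 0x4d → cp [RR]
  [23:21] rd=5 = x5
  [20:18] rs=0 = x0

sbi x0, #1126661; cp x5, x0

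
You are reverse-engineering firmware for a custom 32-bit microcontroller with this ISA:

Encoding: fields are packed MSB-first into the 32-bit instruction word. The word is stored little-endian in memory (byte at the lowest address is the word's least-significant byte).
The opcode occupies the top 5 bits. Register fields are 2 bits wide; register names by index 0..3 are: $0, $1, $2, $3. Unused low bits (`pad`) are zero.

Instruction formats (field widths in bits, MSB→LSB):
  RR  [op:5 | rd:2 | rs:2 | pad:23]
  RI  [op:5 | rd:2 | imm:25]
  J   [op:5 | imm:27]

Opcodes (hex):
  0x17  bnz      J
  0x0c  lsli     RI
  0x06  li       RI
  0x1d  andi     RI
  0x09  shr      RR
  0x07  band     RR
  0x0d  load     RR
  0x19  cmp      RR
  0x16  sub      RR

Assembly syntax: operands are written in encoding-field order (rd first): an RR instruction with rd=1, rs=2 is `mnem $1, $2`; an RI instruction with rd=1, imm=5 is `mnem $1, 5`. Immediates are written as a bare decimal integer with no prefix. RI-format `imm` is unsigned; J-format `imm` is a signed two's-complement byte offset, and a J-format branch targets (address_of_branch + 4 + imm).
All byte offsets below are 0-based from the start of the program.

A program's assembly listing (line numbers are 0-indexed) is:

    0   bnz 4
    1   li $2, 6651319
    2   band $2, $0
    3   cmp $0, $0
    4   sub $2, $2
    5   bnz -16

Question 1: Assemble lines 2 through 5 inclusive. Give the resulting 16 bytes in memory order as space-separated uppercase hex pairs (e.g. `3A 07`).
L2: band op=0x7:5|rd=2:2|rs=0:2|pad=0:23 ⇒ 0x3c000000 ⇒ little 00 00 00 3c
L3: cmp op=0x19:5|rd=0:2|rs=0:2|pad=0:23 ⇒ 0xc8000000 ⇒ little 00 00 00 c8
L4: sub op=0x16:5|rd=2:2|rs=2:2|pad=0:23 ⇒ 0xb5000000 ⇒ little 00 00 00 b5
L5: bnz op=0x17:5|imm=-16:27 ⇒ 0xbffffff0 ⇒ little f0 ff ff bf

00 00 00 3C 00 00 00 C8 00 00 00 B5 F0 FF FF BF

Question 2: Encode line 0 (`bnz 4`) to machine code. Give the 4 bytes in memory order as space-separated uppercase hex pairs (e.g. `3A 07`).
04 00 00 B8

0. bnz fields op=0x17:5|imm=4:27 → word b8000004h → 04 00 00 b8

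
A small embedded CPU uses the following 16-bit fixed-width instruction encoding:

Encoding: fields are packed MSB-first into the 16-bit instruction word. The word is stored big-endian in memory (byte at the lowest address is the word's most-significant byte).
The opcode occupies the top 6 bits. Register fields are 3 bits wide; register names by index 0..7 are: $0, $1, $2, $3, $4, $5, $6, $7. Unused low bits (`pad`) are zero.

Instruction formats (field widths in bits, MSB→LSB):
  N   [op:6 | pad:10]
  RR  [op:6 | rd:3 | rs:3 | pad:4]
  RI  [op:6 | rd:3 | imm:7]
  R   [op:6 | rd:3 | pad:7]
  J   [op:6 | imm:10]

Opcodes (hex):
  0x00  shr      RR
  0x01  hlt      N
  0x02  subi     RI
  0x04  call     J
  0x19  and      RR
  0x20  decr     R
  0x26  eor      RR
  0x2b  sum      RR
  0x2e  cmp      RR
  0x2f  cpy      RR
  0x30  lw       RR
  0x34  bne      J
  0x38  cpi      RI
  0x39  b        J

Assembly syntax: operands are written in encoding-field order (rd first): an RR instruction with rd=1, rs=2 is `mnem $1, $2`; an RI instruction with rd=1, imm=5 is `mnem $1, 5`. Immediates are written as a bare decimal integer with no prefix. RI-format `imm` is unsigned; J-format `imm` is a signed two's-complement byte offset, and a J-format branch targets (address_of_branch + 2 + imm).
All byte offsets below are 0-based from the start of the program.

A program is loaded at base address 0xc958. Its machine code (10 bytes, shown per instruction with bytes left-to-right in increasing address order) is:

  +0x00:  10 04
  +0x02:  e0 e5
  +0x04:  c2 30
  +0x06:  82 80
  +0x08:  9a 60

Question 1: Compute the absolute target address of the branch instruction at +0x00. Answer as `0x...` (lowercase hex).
0xc95e

@+00  big-endian(10 04) = 0x1004
  top 6b → 0x4 → call [J]
  [9:0] imm=4 = 4
  target = base 0xc958 + off 0x00 + 2 + imm 4 = 0xc95e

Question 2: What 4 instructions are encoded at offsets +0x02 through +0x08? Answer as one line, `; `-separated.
+0x02: e0 e5 ⇒ word 0xe0e5 (big)
  op=0xe0e5>>10=0x38 ⇒ cpi (RI)
  rd: (w>>7)&0x7=0x1 → $1
  imm: (w>>0)&0x7f=0x65 → 101
+0x04: c2 30 ⇒ word 0xc230 (big)
  op=0xc230>>10=0x30 ⇒ lw (RR)
  rd: (w>>7)&0x7=0x4 → $4
  rs: (w>>4)&0x7=0x3 → $3
+0x06: 82 80 ⇒ word 0x8280 (big)
  op=0x8280>>10=0x20 ⇒ decr (R)
  rd: (w>>7)&0x7=0x5 → $5
+0x08: 9a 60 ⇒ word 0x9a60 (big)
  op=0x9a60>>10=0x26 ⇒ eor (RR)
  rd: (w>>7)&0x7=0x4 → $4
  rs: (w>>4)&0x7=0x6 → $6

cpi $1, 101; lw $4, $3; decr $5; eor $4, $6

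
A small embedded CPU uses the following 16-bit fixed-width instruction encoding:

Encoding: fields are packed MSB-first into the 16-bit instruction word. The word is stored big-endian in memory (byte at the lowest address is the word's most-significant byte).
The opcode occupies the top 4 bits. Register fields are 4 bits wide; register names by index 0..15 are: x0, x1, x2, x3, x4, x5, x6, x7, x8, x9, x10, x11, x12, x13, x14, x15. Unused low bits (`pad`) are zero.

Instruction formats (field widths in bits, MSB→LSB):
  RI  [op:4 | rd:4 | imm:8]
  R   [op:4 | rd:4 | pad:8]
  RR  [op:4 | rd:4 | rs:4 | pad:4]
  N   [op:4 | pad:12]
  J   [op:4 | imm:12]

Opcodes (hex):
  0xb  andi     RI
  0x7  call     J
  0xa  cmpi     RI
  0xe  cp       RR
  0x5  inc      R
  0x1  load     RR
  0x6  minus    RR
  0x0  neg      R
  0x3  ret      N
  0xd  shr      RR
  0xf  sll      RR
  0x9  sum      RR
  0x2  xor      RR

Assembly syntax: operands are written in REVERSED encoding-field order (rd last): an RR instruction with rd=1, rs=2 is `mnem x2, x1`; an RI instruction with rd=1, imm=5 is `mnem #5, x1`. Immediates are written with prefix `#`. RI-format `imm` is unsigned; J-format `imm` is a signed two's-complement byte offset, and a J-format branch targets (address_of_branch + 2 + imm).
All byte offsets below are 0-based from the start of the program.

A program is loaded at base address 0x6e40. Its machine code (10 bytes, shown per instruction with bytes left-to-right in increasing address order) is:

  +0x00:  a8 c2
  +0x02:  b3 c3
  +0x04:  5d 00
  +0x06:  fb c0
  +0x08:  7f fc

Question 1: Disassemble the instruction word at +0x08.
call #-4

[08] 7f fc → 0x7ffc
  opcode bits[15:12]=0x7: call/J
  imm@[11:0]=0xffc (s12→-4) ⇒ #-4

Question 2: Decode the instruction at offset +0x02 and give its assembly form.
[02] b3 c3 → 0xb3c3
  op=0xb3c3>>12=0xb ⇒ andi (RI)
  rd: (w>>8)&0xf=0x3 → x3
  imm: (w>>0)&0xff=0xc3 → #195

andi #195, x3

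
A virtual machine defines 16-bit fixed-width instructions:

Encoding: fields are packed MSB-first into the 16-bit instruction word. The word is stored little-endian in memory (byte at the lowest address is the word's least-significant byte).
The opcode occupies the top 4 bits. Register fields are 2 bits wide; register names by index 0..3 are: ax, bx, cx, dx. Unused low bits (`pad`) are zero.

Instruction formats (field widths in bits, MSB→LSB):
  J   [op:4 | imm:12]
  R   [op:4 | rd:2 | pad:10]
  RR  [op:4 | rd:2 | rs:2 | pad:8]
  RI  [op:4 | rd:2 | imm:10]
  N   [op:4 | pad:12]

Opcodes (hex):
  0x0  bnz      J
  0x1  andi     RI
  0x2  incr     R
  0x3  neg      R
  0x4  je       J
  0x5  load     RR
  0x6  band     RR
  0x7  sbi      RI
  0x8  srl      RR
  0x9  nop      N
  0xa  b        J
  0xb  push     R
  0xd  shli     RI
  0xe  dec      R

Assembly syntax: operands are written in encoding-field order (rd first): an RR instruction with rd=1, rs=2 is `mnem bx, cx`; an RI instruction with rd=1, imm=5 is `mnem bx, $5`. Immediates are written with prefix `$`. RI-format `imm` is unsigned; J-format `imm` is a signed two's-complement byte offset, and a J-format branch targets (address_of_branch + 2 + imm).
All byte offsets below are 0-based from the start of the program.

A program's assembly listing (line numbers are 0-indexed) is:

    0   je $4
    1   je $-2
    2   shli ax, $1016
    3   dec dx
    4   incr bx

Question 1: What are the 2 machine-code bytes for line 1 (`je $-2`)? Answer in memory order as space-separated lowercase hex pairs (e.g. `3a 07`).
fe 4f

1. je fields op=0x4:4|imm=-2:12 → word 4ffeh → fe 4f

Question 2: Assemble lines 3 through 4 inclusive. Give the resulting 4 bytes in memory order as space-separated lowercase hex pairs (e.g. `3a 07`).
line 3 (dec): pack op=0xe:4|rd=3:2|pad=0:10 = 0xec00; little→ 00 ec
line 4 (incr): pack op=0x2:4|rd=1:2|pad=0:10 = 0x2400; little→ 00 24

00 ec 00 24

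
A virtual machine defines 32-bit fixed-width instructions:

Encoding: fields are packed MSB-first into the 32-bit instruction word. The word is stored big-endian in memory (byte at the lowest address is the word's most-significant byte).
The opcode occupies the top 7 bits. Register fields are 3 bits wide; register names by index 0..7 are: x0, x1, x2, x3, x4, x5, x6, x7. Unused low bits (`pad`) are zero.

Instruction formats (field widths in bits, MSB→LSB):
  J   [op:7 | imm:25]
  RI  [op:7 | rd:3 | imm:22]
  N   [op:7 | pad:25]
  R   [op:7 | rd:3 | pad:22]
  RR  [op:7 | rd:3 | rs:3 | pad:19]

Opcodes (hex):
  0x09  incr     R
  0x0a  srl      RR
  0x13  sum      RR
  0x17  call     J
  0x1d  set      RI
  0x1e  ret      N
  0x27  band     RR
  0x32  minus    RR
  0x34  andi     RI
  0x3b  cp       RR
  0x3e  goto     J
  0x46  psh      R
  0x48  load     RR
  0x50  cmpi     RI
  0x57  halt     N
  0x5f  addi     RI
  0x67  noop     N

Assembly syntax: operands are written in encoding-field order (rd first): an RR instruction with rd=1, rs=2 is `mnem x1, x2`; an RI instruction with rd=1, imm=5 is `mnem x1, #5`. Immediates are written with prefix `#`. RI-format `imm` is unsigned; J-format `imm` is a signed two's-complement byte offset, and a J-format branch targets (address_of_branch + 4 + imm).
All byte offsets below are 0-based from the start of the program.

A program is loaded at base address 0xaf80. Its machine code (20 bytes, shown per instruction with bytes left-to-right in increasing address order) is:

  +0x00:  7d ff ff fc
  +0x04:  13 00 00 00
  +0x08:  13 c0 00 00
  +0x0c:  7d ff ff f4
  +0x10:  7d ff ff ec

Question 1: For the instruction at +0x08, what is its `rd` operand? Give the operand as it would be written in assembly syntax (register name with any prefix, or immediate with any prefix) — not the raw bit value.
off 0x08: read 13 c0 00 00 as big → 0x13c00000
  opcode bits[31:25]=0x9: incr/R
  [24:22] rd=7 = x7

x7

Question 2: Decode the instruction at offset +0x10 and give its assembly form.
goto #-20

[10] 7d ff ff ec → 0x7dffffec
  top 7b → 0x3e → goto [J]
  imm@[24:0]=0x1ffffec (s25→-20) ⇒ #-20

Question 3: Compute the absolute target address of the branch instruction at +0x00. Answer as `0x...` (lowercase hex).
0xaf80

[00] 7d ff ff fc → 0x7dfffffc
  opcode bits[31:25]=0x3e: goto/J
  [24:0] imm=33554428 (s25→-4) = #-4
  target = base 0xaf80 + off 0x00 + 4 + imm -4 = 0xaf80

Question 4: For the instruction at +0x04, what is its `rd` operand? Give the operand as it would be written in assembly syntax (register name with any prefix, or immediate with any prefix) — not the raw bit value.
x4

[04] 13 00 00 00 → 0x13000000
  opcode bits[31:25]=0x9: incr/R
  rd: (w>>22)&0x7=0x4 → x4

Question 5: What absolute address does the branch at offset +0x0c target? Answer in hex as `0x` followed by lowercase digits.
0xaf84

[0c] 7d ff ff f4 → 0x7dfffff4
  op=0x7dfffff4>>25=0x3e ⇒ goto (J)
  imm: (w>>0)&0x1ffffff=0x1fffff4 (s25→-12) → #-12
  target = base 0xaf80 + off 0x0c + 4 + imm -12 = 0xaf84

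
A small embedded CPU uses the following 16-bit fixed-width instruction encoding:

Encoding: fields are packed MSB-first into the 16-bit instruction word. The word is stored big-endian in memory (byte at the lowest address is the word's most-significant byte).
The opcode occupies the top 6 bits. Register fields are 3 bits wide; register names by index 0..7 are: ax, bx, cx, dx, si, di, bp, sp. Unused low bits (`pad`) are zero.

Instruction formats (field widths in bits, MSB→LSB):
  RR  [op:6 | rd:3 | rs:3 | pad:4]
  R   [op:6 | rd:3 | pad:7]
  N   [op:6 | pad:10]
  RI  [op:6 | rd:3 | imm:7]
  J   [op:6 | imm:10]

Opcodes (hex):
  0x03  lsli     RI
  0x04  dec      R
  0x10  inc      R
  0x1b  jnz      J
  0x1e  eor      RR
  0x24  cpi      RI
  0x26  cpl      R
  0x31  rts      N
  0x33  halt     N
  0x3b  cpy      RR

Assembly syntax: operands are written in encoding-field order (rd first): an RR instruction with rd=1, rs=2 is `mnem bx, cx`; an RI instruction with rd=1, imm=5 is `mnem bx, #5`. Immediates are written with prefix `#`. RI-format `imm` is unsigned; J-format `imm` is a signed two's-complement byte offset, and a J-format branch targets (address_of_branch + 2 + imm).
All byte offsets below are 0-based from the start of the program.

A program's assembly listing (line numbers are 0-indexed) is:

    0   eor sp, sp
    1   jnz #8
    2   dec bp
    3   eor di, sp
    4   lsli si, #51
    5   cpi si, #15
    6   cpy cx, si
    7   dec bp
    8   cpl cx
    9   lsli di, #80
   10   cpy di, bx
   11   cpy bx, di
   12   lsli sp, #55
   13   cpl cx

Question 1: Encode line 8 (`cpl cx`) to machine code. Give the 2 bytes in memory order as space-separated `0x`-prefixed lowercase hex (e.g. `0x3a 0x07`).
0x99 0x00

L8: cpl op=0x26:6|rd=2:3|pad=0:7 ⇒ 0x9900 ⇒ big 99 00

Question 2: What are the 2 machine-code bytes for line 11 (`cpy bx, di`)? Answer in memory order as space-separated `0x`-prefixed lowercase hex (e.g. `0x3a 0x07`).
0xec 0xd0

11. cpy fields op=0x3b:6|rd=1:3|rs=5:3|pad=0:4 → word ecd0h → ec d0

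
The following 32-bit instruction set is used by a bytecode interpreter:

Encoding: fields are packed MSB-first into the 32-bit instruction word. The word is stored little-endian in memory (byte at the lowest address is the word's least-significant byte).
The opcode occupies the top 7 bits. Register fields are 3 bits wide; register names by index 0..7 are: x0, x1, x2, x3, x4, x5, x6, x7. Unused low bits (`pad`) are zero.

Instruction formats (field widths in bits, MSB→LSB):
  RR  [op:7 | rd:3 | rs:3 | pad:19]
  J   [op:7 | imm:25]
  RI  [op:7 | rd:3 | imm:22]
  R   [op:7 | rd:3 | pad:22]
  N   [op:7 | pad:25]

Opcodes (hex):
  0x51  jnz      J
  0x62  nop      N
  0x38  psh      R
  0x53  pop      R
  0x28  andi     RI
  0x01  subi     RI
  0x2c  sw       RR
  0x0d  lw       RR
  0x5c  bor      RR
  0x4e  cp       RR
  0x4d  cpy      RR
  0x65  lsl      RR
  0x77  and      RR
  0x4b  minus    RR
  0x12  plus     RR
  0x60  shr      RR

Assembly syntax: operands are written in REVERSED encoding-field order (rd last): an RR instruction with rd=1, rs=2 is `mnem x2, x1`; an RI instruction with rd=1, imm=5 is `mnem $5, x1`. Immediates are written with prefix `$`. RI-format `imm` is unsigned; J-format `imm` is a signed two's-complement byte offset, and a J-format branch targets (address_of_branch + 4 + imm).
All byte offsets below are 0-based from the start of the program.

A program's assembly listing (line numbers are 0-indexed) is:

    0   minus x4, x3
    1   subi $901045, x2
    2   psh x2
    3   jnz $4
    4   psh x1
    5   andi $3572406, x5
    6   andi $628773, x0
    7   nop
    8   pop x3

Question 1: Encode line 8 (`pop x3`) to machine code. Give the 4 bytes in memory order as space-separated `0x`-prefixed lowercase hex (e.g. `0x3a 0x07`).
0x00 0x00 0xc0 0xa6

L8: pop op=0x53:7|rd=3:3|pad=0:22 ⇒ 0xa6c00000 ⇒ little 00 00 c0 a6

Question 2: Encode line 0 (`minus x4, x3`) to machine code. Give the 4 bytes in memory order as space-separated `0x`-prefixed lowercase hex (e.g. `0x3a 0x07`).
0x00 0x00 0xe0 0x96

line 0 (minus): pack op=0x4b:7|rd=3:3|rs=4:3|pad=0:19 = 0x96e00000; little→ 00 00 e0 96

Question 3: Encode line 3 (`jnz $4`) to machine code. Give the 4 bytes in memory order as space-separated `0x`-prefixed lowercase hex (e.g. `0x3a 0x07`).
0x04 0x00 0x00 0xa2

3. jnz fields op=0x51:7|imm=4:25 → word a2000004h → 04 00 00 a2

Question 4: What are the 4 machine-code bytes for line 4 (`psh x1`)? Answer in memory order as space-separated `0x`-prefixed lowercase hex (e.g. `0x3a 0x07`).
0x00 0x00 0x40 0x70

L4: psh op=0x38:7|rd=1:3|pad=0:22 ⇒ 0x70400000 ⇒ little 00 00 40 70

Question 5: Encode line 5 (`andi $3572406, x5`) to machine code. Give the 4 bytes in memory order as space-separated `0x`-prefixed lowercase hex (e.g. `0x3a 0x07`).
line 5 (andi): pack op=0x28:7|rd=5:3|imm=3572406:22 = 0x517682b6; little→ b6 82 76 51

0xb6 0x82 0x76 0x51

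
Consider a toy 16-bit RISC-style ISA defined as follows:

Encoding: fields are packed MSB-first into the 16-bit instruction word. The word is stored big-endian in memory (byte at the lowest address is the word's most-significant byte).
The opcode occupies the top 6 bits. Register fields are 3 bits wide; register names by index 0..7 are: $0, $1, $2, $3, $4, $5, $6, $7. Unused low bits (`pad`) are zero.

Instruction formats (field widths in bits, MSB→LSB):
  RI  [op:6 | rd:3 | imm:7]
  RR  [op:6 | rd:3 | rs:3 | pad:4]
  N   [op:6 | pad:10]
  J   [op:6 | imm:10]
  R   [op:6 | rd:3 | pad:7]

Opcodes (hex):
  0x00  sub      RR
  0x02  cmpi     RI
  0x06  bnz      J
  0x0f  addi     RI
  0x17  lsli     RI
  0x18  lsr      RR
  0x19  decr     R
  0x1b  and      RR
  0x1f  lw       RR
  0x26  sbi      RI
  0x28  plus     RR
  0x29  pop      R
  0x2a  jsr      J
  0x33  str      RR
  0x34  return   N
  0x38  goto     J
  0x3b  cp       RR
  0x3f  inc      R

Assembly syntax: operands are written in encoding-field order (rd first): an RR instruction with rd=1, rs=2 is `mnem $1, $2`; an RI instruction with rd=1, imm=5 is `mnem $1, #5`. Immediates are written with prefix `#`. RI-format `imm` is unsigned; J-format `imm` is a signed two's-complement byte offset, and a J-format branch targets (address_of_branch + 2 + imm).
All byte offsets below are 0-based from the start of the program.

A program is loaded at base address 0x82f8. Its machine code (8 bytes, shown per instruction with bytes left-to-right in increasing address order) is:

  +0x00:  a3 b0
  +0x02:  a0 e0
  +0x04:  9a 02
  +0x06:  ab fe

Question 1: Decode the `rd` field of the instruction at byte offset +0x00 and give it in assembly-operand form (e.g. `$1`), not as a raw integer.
off 0x00: read a3 b0 as big → 0xa3b0
  top 6b → 0x28 → plus [RR]
  rd: (w>>7)&0x7=0x7 → $7
  rs: (w>>4)&0x7=0x3 → $3

$7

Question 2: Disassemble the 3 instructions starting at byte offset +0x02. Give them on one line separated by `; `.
+0x02: a0 e0 ⇒ word 0xa0e0 (big)
  op=0xa0e0>>10=0x28 ⇒ plus (RR)
  [9:7] rd=1 = $1
  [6:4] rs=6 = $6
+0x04: 9a 02 ⇒ word 0x9a02 (big)
  op=0x9a02>>10=0x26 ⇒ sbi (RI)
  [9:7] rd=4 = $4
  [6:0] imm=2 = #2
+0x06: ab fe ⇒ word 0xabfe (big)
  op=0xabfe>>10=0x2a ⇒ jsr (J)
  [9:0] imm=1022 (s10→-2) = #-2

plus $1, $6; sbi $4, #2; jsr #-2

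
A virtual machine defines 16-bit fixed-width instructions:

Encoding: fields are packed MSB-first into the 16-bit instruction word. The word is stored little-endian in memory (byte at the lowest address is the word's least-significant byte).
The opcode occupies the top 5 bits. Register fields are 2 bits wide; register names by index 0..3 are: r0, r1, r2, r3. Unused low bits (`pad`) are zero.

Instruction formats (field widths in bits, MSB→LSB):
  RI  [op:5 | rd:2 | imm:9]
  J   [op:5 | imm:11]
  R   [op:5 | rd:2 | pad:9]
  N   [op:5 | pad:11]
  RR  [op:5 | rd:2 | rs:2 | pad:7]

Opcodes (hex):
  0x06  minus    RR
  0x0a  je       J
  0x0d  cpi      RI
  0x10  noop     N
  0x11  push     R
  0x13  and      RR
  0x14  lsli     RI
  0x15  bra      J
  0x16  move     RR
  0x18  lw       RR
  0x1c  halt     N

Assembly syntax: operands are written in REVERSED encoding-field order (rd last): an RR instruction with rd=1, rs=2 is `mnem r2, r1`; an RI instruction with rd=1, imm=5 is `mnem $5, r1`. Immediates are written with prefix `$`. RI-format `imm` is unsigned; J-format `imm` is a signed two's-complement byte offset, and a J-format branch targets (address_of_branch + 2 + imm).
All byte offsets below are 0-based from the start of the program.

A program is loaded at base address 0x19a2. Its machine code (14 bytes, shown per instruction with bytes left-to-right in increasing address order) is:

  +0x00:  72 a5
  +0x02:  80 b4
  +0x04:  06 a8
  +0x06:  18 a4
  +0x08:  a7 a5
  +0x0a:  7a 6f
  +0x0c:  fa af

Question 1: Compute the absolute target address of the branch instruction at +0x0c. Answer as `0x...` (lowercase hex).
[0c] fa af → 0xaffa
  top 5b → 0x15 → bra [J]
  imm: (w>>0)&0x7ff=0x7fa (s11→-6) → $-6
  target = base 0x19a2 + off 0x0c + 2 + imm -6 = 0x19aa

0x19aa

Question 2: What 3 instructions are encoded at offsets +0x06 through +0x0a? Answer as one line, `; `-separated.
[06] 18 a4 → 0xa418
  top 5b → 0x14 → lsli [RI]
  [10:9] rd=2 = r2
  [8:0] imm=24 = $24
[08] a7 a5 → 0xa5a7
  top 5b → 0x14 → lsli [RI]
  [10:9] rd=2 = r2
  [8:0] imm=423 = $423
[0a] 7a 6f → 0x6f7a
  top 5b → 0xd → cpi [RI]
  [10:9] rd=3 = r3
  [8:0] imm=378 = $378

lsli $24, r2; lsli $423, r2; cpi $378, r3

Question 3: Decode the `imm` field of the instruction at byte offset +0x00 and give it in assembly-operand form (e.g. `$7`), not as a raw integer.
$370

[00] 72 a5 → 0xa572
  top 5b → 0x14 → lsli [RI]
  [10:9] rd=2 = r2
  [8:0] imm=370 = $370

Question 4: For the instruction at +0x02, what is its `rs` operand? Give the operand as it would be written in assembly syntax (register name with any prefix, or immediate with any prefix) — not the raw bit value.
r1

@+02  little-endian(80 b4) = 0xb480
  top 5b → 0x16 → move [RR]
  rd@[10:9]=0x2 ⇒ r2
  rs@[8:7]=0x1 ⇒ r1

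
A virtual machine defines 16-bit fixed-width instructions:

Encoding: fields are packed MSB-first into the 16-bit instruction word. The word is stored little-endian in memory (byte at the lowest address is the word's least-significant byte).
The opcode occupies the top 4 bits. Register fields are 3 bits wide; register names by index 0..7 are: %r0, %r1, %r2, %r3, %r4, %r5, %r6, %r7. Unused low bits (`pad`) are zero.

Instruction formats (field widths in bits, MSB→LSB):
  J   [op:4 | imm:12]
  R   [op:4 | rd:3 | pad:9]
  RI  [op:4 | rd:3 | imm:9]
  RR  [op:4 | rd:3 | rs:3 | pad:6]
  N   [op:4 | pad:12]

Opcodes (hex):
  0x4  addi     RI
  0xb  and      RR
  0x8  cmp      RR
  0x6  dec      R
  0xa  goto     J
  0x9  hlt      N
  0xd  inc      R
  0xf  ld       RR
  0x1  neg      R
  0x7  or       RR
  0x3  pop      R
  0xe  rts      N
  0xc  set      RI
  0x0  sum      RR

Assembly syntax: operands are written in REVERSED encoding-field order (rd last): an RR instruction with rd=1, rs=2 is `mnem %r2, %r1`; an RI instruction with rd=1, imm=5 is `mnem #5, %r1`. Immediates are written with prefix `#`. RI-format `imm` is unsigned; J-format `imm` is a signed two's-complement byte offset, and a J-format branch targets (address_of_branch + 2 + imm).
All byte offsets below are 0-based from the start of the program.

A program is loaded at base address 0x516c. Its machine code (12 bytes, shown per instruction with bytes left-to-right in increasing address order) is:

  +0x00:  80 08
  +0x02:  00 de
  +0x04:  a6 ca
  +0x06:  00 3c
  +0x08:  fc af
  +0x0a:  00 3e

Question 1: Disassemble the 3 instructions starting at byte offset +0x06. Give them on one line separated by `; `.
[06] 00 3c → 0x3c00
  top 4b → 0x3 → pop [R]
  rd@[11:9]=0x6 ⇒ %r6
[08] fc af → 0xaffc
  top 4b → 0xa → goto [J]
  imm@[11:0]=0xffc (s12→-4) ⇒ #-4
[0a] 00 3e → 0x3e00
  top 4b → 0x3 → pop [R]
  rd@[11:9]=0x7 ⇒ %r7

pop %r6; goto #-4; pop %r7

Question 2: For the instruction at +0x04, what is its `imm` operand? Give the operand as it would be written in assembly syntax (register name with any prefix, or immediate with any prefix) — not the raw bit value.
[04] a6 ca → 0xcaa6
  top 4b → 0xc → set [RI]
  [11:9] rd=5 = %r5
  [8:0] imm=166 = #166

#166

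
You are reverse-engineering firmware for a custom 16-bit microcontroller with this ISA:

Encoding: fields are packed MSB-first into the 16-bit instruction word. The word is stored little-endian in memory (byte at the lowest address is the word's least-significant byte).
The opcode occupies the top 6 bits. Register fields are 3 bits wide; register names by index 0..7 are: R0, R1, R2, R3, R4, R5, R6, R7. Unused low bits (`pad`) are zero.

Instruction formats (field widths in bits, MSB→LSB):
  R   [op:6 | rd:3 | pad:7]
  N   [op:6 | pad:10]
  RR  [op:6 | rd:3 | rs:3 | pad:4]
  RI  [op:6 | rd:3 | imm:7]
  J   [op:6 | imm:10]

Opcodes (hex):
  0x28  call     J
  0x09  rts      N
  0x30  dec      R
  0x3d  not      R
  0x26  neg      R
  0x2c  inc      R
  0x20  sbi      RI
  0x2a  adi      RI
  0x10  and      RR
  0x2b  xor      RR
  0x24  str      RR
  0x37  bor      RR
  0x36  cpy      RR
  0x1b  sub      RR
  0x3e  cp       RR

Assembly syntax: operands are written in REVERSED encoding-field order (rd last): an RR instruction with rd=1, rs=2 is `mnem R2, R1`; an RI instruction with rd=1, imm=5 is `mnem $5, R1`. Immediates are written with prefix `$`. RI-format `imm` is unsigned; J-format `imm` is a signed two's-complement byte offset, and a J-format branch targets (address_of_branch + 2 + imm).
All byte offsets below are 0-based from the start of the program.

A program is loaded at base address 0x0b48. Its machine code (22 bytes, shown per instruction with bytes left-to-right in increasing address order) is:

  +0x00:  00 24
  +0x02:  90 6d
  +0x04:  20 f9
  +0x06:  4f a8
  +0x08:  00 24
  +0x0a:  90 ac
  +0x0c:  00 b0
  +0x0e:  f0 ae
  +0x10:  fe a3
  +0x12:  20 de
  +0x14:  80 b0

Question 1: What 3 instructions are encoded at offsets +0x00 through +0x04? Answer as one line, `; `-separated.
+0x00: 00 24 ⇒ word 0x2400 (little)
  opcode bits[15:10]=0x9: rts/N
+0x02: 90 6d ⇒ word 0x6d90 (little)
  opcode bits[15:10]=0x1b: sub/RR
  [9:7] rd=3 = R3
  [6:4] rs=1 = R1
+0x04: 20 f9 ⇒ word 0xf920 (little)
  opcode bits[15:10]=0x3e: cp/RR
  [9:7] rd=2 = R2
  [6:4] rs=2 = R2

rts; sub R1, R3; cp R2, R2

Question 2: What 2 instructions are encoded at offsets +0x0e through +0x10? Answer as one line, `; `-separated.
off 0x0e: read f0 ae as little → 0xaef0
  top 6b → 0x2b → xor [RR]
  [9:7] rd=5 = R5
  [6:4] rs=7 = R7
off 0x10: read fe a3 as little → 0xa3fe
  top 6b → 0x28 → call [J]
  [9:0] imm=1022 (s10→-2) = $-2

xor R7, R5; call $-2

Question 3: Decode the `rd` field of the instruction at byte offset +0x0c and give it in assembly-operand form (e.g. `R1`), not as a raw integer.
+0x0c: 00 b0 ⇒ word 0xb000 (little)
  opcode bits[15:10]=0x2c: inc/R
  rd: (w>>7)&0x7=0x0 → R0

R0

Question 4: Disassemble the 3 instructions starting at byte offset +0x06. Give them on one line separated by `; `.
[06] 4f a8 → 0xa84f
  opcode bits[15:10]=0x2a: adi/RI
  rd: (w>>7)&0x7=0x0 → R0
  imm: (w>>0)&0x7f=0x4f → $79
[08] 00 24 → 0x2400
  opcode bits[15:10]=0x9: rts/N
[0a] 90 ac → 0xac90
  opcode bits[15:10]=0x2b: xor/RR
  rd: (w>>7)&0x7=0x1 → R1
  rs: (w>>4)&0x7=0x1 → R1

adi $79, R0; rts; xor R1, R1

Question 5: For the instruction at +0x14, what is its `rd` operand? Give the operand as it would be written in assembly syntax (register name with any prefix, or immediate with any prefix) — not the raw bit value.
R1

+0x14: 80 b0 ⇒ word 0xb080 (little)
  opcode bits[15:10]=0x2c: inc/R
  rd: (w>>7)&0x7=0x1 → R1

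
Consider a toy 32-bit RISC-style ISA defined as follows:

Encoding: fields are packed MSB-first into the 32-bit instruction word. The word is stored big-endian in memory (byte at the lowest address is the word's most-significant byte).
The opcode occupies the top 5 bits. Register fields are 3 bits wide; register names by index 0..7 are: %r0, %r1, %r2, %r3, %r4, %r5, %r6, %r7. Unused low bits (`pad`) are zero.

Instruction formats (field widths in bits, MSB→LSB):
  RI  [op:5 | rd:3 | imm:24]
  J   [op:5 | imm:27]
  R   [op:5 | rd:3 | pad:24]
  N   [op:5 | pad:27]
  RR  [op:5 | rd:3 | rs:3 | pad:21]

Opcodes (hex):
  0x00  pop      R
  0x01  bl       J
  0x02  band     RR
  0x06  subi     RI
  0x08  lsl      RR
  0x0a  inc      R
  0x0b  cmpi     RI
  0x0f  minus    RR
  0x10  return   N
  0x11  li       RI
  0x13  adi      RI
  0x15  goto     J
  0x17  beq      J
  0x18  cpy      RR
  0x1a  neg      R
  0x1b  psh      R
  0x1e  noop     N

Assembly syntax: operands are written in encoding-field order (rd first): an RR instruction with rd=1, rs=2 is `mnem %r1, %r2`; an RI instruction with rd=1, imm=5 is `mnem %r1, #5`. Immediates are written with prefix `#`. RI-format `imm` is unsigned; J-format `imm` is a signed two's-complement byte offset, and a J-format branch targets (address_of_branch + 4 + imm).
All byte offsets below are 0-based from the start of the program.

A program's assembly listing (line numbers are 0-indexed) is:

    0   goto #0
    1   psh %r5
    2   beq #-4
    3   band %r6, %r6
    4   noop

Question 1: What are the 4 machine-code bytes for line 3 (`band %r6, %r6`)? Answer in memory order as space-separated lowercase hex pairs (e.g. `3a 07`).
L3: band op=0x2:5|rd=6:3|rs=6:3|pad=0:21 ⇒ 0x16c00000 ⇒ big 16 c0 00 00

16 c0 00 00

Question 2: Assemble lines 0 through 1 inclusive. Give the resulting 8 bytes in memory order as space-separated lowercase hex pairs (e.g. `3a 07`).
a8 00 00 00 dd 00 00 00

L0: goto op=0x15:5|imm=0:27 ⇒ 0xa8000000 ⇒ big a8 00 00 00
L1: psh op=0x1b:5|rd=5:3|pad=0:24 ⇒ 0xdd000000 ⇒ big dd 00 00 00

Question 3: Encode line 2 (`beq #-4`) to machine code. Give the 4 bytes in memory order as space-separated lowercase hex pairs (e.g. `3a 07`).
bf ff ff fc

line 2 (beq): pack op=0x17:5|imm=-4:27 = 0xbffffffc; big→ bf ff ff fc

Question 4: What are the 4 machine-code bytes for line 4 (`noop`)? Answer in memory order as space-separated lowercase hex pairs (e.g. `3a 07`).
f0 00 00 00

L4: noop op=0x1e:5|pad=0:27 ⇒ 0xf0000000 ⇒ big f0 00 00 00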